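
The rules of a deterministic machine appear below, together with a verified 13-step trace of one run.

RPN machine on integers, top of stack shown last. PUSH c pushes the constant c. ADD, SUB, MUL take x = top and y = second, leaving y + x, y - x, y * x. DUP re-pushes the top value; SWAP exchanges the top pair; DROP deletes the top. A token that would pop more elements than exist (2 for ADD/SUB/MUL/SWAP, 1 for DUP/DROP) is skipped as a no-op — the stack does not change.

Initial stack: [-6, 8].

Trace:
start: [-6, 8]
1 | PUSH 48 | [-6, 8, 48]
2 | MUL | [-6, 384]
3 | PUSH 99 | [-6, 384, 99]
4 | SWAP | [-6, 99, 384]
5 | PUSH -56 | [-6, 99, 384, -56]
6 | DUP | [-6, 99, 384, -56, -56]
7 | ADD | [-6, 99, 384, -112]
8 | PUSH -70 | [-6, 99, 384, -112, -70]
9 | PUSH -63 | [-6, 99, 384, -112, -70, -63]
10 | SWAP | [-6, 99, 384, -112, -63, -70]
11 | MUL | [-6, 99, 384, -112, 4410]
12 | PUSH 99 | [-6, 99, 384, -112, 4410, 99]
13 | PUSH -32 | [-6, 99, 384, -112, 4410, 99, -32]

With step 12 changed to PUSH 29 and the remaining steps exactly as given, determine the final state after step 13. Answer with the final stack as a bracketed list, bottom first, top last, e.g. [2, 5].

[-6, 99, 384, -112, 4410, 29, -32]

(re-executing from step 12 with the substitution; state before step 12: [-6, 99, 384, -112, 4410])
12 | PUSH 29 | [-6, 99, 384, -112, 4410, 29]
13 | PUSH -32 | [-6, 99, 384, -112, 4410, 29, -32]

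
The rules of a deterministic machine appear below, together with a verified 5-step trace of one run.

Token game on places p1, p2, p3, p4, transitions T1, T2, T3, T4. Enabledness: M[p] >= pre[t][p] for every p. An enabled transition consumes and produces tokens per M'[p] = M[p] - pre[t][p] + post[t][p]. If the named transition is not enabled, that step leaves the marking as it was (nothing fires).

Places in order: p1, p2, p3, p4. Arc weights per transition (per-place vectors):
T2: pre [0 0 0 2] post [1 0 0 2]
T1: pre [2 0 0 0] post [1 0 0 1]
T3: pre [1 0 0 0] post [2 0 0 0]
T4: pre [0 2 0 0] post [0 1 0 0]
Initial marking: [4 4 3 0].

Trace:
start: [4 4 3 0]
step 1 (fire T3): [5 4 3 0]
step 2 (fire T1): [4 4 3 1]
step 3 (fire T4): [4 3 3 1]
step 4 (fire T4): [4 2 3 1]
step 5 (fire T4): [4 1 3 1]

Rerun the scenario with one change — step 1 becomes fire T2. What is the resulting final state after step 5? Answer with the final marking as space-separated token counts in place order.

3 1 3 1

(re-executing from step 1 with the substitution; state before step 1: [4 4 3 0])
step 1 (fire T2): [4 4 3 0]
step 2 (fire T1): [3 4 3 1]
step 3 (fire T4): [3 3 3 1]
step 4 (fire T4): [3 2 3 1]
step 5 (fire T4): [3 1 3 1]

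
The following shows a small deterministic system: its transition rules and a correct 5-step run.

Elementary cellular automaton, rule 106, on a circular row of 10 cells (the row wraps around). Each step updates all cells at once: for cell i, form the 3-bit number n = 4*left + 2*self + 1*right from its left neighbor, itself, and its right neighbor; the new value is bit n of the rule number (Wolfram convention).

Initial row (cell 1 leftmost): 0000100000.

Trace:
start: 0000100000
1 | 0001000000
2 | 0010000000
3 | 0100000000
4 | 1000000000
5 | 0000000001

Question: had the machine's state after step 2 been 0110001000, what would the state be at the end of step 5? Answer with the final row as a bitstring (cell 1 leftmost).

1101000011

state after step 2 := 0110001000
3 | 1110010000
4 | 1010100001
5 | 1101000011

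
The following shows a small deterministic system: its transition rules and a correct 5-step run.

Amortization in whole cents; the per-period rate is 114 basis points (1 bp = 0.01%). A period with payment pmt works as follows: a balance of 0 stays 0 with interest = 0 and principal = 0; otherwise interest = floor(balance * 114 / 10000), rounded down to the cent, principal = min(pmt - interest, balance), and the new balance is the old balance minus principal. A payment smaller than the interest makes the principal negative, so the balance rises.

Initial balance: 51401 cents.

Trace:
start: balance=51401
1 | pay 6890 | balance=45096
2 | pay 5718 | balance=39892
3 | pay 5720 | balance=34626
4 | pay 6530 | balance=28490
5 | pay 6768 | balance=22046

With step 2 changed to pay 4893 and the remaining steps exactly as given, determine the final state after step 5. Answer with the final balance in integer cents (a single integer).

22901

(re-executing from step 2 with the substitution; state before step 2: balance=45096)
2 | pay 4893 | balance=40717
3 | pay 5720 | balance=35461
4 | pay 6530 | balance=29335
5 | pay 6768 | balance=22901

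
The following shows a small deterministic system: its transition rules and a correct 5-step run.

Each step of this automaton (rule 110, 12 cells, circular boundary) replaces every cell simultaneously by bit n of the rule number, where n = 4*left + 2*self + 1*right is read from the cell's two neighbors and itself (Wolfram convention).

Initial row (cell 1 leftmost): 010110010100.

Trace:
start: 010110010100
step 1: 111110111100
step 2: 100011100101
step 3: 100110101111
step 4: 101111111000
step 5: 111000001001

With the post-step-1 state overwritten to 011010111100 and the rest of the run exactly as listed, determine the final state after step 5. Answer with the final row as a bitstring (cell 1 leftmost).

state after step 1 := 011010111100
step 2: 111111100100
step 3: 100000101101
step 4: 100001111111
step 5: 100011000000

100011000000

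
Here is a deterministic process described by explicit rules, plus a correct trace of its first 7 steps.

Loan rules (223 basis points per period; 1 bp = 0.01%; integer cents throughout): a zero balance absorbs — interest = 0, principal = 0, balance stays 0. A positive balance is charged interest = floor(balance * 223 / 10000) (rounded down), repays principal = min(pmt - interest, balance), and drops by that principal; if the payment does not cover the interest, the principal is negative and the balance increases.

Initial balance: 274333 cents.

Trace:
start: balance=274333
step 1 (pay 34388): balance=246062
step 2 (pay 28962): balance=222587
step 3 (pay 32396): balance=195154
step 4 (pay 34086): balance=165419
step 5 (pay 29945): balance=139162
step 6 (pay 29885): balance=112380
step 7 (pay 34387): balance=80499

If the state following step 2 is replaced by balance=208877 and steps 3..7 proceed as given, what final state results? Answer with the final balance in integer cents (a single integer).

65191

state after step 2 := balance=208877
step 3 (pay 32396): balance=181138
step 4 (pay 34086): balance=151091
step 5 (pay 29945): balance=124515
step 6 (pay 29885): balance=97406
step 7 (pay 34387): balance=65191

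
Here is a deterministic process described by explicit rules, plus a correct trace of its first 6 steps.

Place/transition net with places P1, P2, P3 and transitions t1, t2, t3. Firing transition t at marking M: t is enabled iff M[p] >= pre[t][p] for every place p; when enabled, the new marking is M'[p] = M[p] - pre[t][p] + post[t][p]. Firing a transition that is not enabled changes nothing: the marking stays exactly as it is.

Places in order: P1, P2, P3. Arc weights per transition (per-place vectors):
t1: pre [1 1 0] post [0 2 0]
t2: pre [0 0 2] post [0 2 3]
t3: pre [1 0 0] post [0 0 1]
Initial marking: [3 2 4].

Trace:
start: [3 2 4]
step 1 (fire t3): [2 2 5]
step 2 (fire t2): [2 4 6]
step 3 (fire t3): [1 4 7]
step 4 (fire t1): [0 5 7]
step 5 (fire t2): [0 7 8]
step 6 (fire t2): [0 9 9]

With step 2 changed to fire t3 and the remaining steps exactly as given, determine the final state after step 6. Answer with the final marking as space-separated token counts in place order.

0 6 9

(re-executing from step 2 with the substitution; state before step 2: [2 2 5])
step 2 (fire t3): [1 2 6]
step 3 (fire t3): [0 2 7]
step 4 (fire t1): [0 2 7]
step 5 (fire t2): [0 4 8]
step 6 (fire t2): [0 6 9]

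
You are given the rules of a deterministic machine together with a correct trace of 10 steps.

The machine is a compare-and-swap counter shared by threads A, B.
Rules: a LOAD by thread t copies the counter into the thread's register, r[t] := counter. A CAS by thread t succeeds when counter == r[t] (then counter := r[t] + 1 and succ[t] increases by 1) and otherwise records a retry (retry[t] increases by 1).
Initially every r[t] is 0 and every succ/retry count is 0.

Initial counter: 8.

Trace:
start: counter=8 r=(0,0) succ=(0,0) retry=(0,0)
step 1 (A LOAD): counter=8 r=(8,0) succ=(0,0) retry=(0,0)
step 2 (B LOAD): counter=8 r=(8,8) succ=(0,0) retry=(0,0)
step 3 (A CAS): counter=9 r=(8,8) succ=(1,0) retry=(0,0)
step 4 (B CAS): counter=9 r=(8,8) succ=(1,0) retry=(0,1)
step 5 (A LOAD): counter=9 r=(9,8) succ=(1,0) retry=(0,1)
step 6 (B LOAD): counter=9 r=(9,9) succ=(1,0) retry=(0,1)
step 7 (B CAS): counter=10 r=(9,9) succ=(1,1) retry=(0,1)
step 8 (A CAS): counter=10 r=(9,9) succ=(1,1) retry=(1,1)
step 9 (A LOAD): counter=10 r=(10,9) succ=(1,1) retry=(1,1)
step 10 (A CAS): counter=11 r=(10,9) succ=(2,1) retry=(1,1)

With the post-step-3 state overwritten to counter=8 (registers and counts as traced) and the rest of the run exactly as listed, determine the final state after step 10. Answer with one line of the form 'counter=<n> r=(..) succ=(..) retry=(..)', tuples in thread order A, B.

state after step 3 := counter=8 r=(8,8) succ=(1,0) retry=(0,0)
step 4 (B CAS): counter=9 r=(8,8) succ=(1,1) retry=(0,0)
step 5 (A LOAD): counter=9 r=(9,8) succ=(1,1) retry=(0,0)
step 6 (B LOAD): counter=9 r=(9,9) succ=(1,1) retry=(0,0)
step 7 (B CAS): counter=10 r=(9,9) succ=(1,2) retry=(0,0)
step 8 (A CAS): counter=10 r=(9,9) succ=(1,2) retry=(1,0)
step 9 (A LOAD): counter=10 r=(10,9) succ=(1,2) retry=(1,0)
step 10 (A CAS): counter=11 r=(10,9) succ=(2,2) retry=(1,0)

counter=11 r=(10,9) succ=(2,2) retry=(1,0)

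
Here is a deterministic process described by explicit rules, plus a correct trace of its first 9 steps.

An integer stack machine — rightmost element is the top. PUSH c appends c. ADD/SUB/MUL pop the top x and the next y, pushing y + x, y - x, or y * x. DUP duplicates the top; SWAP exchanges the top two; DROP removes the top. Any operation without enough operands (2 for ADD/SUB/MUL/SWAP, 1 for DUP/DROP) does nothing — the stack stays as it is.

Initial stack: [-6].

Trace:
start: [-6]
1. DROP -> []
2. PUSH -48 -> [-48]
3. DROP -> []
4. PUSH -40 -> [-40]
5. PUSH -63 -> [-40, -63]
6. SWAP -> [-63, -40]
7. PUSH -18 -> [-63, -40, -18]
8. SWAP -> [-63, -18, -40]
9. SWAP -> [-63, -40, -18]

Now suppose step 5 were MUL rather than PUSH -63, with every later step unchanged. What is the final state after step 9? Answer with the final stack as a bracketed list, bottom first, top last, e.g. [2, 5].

[-40, -18]

(re-executing from step 5 with the substitution; state before step 5: [-40])
5. MUL -> [-40]
6. SWAP -> [-40]
7. PUSH -18 -> [-40, -18]
8. SWAP -> [-18, -40]
9. SWAP -> [-40, -18]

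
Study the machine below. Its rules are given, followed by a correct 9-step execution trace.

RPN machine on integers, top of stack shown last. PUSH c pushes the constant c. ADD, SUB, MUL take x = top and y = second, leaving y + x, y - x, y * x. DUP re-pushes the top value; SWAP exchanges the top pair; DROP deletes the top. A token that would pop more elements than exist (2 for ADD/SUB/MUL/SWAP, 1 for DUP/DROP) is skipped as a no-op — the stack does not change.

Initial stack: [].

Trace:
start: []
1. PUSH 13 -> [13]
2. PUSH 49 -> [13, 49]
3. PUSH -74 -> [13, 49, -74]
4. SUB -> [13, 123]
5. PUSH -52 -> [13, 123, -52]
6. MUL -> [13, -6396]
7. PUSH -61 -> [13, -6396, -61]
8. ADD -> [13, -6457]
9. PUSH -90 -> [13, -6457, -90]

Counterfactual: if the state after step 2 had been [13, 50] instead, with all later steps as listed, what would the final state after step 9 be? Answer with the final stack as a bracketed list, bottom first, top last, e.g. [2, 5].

[13, -6509, -90]

state after step 2 := [13, 50]
3. PUSH -74 -> [13, 50, -74]
4. SUB -> [13, 124]
5. PUSH -52 -> [13, 124, -52]
6. MUL -> [13, -6448]
7. PUSH -61 -> [13, -6448, -61]
8. ADD -> [13, -6509]
9. PUSH -90 -> [13, -6509, -90]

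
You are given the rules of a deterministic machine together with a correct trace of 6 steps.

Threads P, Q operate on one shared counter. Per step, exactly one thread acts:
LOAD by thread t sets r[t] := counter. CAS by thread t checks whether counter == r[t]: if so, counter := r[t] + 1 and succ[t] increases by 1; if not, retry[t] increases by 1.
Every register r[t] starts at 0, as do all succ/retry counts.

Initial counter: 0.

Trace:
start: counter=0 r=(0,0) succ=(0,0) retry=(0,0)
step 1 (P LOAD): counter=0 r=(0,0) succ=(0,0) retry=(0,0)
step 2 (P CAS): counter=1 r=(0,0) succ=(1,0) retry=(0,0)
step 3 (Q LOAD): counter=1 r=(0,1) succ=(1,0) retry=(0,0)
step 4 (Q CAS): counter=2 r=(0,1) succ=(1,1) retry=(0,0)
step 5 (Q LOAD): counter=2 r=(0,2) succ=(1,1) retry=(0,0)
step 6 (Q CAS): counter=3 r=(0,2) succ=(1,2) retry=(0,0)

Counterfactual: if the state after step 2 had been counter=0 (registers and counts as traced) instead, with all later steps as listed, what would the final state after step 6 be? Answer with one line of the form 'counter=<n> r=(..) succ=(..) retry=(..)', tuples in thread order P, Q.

state after step 2 := counter=0 r=(0,0) succ=(1,0) retry=(0,0)
step 3 (Q LOAD): counter=0 r=(0,0) succ=(1,0) retry=(0,0)
step 4 (Q CAS): counter=1 r=(0,0) succ=(1,1) retry=(0,0)
step 5 (Q LOAD): counter=1 r=(0,1) succ=(1,1) retry=(0,0)
step 6 (Q CAS): counter=2 r=(0,1) succ=(1,2) retry=(0,0)

counter=2 r=(0,1) succ=(1,2) retry=(0,0)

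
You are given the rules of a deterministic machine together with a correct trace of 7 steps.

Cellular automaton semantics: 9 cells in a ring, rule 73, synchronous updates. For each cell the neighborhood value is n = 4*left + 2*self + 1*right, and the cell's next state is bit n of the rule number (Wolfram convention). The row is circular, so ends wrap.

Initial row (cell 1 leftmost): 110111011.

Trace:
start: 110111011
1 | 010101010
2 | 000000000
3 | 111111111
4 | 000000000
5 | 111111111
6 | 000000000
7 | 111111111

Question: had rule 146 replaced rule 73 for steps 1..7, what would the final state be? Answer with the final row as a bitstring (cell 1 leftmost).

(re-executing steps 1..7 under rule 146; state before step 1: 110111011)
1 | 100010001
2 | 010101010
3 | 100000001
4 | 010000010
5 | 101000101
6 | 000101000
7 | 001000100

001000100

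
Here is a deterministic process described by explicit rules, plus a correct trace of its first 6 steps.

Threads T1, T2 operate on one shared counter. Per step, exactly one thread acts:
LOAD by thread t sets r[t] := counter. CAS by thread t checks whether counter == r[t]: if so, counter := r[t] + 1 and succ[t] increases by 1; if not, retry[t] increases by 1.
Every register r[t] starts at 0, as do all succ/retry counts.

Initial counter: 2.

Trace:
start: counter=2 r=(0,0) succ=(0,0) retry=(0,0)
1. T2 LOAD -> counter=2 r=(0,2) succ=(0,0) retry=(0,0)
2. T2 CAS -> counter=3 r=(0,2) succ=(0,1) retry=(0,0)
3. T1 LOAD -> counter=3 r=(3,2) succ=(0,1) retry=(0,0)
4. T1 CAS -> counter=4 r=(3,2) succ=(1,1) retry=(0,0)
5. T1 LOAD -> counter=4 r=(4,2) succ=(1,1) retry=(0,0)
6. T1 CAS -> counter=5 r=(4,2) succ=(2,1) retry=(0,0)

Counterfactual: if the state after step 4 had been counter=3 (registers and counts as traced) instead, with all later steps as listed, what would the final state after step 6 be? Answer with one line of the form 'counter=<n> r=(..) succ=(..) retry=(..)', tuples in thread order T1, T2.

state after step 4 := counter=3 r=(3,2) succ=(1,1) retry=(0,0)
5. T1 LOAD -> counter=3 r=(3,2) succ=(1,1) retry=(0,0)
6. T1 CAS -> counter=4 r=(3,2) succ=(2,1) retry=(0,0)

counter=4 r=(3,2) succ=(2,1) retry=(0,0)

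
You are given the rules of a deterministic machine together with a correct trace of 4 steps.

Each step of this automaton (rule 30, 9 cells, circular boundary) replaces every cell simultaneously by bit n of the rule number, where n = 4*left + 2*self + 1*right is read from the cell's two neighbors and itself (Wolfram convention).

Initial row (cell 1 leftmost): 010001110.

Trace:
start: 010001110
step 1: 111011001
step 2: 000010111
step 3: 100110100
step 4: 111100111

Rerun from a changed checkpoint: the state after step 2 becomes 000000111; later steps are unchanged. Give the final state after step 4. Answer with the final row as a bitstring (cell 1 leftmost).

state after step 2 := 000000111
step 3: 100001100
step 4: 110011011

110011011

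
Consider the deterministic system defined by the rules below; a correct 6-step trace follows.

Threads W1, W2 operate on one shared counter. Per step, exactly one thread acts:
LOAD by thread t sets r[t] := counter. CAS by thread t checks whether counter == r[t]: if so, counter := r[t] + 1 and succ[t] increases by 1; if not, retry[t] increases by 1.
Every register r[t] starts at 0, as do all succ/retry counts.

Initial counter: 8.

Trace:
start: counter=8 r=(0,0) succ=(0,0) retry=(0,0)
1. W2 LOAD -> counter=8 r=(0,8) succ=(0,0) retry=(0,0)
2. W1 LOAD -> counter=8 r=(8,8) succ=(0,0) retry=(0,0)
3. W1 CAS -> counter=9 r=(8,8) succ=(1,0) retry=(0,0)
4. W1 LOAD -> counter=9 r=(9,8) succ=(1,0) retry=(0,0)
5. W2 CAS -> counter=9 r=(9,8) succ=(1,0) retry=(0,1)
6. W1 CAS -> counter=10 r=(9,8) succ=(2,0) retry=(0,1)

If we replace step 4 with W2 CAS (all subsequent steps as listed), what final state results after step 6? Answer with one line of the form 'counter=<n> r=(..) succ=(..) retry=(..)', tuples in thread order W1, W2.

(re-executing from step 4 with the substitution; state before step 4: counter=9 r=(8,8) succ=(1,0) retry=(0,0))
4. W2 CAS -> counter=9 r=(8,8) succ=(1,0) retry=(0,1)
5. W2 CAS -> counter=9 r=(8,8) succ=(1,0) retry=(0,2)
6. W1 CAS -> counter=9 r=(8,8) succ=(1,0) retry=(1,2)

counter=9 r=(8,8) succ=(1,0) retry=(1,2)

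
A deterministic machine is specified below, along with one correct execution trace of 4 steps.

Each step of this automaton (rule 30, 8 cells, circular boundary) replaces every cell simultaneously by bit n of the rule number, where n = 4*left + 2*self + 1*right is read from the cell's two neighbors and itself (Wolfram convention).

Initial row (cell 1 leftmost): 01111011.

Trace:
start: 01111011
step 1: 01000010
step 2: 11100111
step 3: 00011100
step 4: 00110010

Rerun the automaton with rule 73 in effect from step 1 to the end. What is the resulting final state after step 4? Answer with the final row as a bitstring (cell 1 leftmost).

01001011

(re-executing steps 1..4 under rule 73; state before step 1: 01111011)
step 1: 01001011
step 2: 00000011
step 3: 01111011
step 4: 01001011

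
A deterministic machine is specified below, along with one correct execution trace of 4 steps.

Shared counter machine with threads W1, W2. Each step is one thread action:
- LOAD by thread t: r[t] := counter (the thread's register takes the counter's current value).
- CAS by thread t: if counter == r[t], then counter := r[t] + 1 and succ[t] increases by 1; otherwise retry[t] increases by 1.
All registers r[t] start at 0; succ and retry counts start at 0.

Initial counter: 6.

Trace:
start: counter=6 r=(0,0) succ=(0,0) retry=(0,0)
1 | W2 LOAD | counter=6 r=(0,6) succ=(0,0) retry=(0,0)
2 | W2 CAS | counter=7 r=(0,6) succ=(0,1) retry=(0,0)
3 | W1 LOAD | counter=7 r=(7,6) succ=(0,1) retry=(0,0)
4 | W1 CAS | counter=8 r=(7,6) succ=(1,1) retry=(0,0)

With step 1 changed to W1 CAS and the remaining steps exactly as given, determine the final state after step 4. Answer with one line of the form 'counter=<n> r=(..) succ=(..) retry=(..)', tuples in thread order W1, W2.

(re-executing from step 1 with the substitution; state before step 1: counter=6 r=(0,0) succ=(0,0) retry=(0,0))
1 | W1 CAS | counter=6 r=(0,0) succ=(0,0) retry=(1,0)
2 | W2 CAS | counter=6 r=(0,0) succ=(0,0) retry=(1,1)
3 | W1 LOAD | counter=6 r=(6,0) succ=(0,0) retry=(1,1)
4 | W1 CAS | counter=7 r=(6,0) succ=(1,0) retry=(1,1)

counter=7 r=(6,0) succ=(1,0) retry=(1,1)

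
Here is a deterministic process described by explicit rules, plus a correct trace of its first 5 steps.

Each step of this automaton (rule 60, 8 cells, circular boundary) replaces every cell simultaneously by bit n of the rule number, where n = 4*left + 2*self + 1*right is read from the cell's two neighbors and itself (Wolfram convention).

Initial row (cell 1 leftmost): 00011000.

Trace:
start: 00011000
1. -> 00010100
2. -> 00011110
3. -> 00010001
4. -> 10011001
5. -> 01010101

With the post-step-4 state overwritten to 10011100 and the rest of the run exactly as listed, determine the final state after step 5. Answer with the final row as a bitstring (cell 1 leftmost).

11010010

state after step 4 := 10011100
5. -> 11010010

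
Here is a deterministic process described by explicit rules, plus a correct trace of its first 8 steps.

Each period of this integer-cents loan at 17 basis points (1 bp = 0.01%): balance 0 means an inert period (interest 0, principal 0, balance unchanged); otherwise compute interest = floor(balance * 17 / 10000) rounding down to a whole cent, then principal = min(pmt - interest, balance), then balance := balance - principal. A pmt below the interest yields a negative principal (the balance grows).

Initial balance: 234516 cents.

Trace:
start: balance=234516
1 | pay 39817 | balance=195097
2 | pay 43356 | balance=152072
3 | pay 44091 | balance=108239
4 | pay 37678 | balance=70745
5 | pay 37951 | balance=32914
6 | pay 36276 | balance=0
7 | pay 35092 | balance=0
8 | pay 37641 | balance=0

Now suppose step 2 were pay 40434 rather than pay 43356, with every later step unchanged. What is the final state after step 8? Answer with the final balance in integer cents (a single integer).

(re-executing from step 2 with the substitution; state before step 2: balance=195097)
2 | pay 40434 | balance=154994
3 | pay 44091 | balance=111166
4 | pay 37678 | balance=73676
5 | pay 37951 | balance=35850
6 | pay 36276 | balance=0
7 | pay 35092 | balance=0
8 | pay 37641 | balance=0

0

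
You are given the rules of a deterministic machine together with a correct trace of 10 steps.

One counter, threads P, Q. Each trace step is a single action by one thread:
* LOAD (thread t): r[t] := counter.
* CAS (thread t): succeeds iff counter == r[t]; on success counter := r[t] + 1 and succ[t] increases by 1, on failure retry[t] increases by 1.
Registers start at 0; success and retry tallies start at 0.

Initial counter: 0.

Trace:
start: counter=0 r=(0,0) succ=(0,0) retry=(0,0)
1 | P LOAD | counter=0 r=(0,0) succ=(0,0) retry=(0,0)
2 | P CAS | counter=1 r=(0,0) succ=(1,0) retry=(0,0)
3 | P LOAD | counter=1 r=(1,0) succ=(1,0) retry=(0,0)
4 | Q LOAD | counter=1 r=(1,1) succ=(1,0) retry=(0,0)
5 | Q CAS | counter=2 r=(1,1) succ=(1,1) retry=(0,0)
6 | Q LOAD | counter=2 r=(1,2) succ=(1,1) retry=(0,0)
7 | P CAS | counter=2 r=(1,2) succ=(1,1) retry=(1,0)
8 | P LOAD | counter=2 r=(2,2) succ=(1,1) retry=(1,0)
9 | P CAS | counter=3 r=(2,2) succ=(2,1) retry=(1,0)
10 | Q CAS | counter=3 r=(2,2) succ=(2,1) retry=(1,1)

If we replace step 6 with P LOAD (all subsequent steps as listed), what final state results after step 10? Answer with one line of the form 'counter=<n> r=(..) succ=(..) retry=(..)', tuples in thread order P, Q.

(re-executing from step 6 with the substitution; state before step 6: counter=2 r=(1,1) succ=(1,1) retry=(0,0))
6 | P LOAD | counter=2 r=(2,1) succ=(1,1) retry=(0,0)
7 | P CAS | counter=3 r=(2,1) succ=(2,1) retry=(0,0)
8 | P LOAD | counter=3 r=(3,1) succ=(2,1) retry=(0,0)
9 | P CAS | counter=4 r=(3,1) succ=(3,1) retry=(0,0)
10 | Q CAS | counter=4 r=(3,1) succ=(3,1) retry=(0,1)

counter=4 r=(3,1) succ=(3,1) retry=(0,1)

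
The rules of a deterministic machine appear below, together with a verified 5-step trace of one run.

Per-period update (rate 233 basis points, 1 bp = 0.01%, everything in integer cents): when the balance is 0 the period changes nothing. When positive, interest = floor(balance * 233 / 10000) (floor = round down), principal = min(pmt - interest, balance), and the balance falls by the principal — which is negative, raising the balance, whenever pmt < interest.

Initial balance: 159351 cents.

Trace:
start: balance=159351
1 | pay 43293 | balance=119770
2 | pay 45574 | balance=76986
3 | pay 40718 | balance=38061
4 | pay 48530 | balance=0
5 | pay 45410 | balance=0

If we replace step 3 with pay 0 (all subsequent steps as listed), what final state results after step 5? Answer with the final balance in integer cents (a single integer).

0

(re-executing from step 3 with the substitution; state before step 3: balance=76986)
3 | pay 0 | balance=78779
4 | pay 48530 | balance=32084
5 | pay 45410 | balance=0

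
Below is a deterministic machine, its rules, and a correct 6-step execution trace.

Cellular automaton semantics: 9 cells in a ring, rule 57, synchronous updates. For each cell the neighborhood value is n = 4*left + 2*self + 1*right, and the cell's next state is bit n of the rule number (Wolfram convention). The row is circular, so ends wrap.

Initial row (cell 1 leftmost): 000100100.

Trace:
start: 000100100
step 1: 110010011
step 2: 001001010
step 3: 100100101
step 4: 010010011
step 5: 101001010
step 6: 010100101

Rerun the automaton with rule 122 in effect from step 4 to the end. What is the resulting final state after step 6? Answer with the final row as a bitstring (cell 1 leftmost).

(re-executing steps 4..6 under rule 122; state before step 4: 100100101)
step 4: 111011011
step 5: 001111110
step 6: 011000011

011000011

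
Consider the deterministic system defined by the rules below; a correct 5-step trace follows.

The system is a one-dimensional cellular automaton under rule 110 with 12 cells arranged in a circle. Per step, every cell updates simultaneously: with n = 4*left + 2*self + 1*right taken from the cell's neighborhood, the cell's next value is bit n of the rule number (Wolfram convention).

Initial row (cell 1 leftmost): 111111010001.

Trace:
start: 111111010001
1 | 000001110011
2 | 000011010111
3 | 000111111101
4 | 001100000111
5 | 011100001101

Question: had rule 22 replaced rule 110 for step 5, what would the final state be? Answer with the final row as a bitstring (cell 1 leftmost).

(re-executing step 5 under rule 22; state before step 5: 001100000111)
5 | 110010001000

110010001000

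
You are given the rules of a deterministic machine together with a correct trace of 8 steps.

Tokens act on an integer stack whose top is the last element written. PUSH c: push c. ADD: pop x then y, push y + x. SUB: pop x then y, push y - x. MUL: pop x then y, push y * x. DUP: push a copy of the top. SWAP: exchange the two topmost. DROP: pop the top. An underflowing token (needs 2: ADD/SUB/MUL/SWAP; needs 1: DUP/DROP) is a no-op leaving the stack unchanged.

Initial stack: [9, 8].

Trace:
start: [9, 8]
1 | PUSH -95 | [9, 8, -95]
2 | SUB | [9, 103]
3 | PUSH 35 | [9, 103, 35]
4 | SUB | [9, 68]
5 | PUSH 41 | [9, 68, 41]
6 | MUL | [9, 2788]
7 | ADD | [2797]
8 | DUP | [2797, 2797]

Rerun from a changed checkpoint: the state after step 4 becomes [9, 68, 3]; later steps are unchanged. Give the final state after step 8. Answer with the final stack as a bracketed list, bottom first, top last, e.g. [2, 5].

[9, 191, 191]

state after step 4 := [9, 68, 3]
5 | PUSH 41 | [9, 68, 3, 41]
6 | MUL | [9, 68, 123]
7 | ADD | [9, 191]
8 | DUP | [9, 191, 191]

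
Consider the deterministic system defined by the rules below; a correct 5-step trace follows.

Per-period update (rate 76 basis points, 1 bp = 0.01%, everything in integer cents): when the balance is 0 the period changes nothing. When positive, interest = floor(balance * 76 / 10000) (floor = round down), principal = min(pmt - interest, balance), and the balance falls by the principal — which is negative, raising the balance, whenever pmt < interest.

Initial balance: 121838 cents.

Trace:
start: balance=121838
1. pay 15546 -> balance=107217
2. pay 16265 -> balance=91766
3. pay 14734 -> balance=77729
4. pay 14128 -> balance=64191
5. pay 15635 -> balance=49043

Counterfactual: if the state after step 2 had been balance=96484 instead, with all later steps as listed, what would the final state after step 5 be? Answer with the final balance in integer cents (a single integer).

53870

state after step 2 := balance=96484
3. pay 14734 -> balance=82483
4. pay 14128 -> balance=68981
5. pay 15635 -> balance=53870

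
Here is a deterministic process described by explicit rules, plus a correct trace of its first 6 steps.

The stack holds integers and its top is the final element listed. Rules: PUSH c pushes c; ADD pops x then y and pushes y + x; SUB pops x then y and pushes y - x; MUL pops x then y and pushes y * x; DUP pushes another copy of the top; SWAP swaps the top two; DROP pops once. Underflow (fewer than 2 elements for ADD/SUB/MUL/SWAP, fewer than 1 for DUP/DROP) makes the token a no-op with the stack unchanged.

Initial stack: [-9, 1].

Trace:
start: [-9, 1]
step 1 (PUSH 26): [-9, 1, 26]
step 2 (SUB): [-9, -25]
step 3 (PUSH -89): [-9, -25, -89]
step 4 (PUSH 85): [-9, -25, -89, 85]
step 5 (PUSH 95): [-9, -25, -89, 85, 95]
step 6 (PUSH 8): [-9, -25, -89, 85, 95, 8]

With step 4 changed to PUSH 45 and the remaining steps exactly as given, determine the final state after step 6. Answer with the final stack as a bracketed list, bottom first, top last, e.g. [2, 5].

[-9, -25, -89, 45, 95, 8]

(re-executing from step 4 with the substitution; state before step 4: [-9, -25, -89])
step 4 (PUSH 45): [-9, -25, -89, 45]
step 5 (PUSH 95): [-9, -25, -89, 45, 95]
step 6 (PUSH 8): [-9, -25, -89, 45, 95, 8]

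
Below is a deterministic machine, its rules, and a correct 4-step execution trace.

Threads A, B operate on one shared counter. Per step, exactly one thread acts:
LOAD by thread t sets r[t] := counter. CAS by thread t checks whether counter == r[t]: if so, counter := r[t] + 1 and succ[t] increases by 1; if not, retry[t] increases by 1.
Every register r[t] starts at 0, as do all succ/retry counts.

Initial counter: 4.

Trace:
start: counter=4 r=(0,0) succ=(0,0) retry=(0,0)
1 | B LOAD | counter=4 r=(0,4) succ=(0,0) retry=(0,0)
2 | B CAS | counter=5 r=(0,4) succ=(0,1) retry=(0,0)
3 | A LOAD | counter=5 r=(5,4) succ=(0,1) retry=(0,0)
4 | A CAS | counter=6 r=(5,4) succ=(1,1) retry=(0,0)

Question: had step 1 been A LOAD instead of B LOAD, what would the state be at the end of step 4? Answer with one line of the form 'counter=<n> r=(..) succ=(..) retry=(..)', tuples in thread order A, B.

counter=5 r=(4,0) succ=(1,0) retry=(0,1)

(re-executing from step 1 with the substitution; state before step 1: counter=4 r=(0,0) succ=(0,0) retry=(0,0))
1 | A LOAD | counter=4 r=(4,0) succ=(0,0) retry=(0,0)
2 | B CAS | counter=4 r=(4,0) succ=(0,0) retry=(0,1)
3 | A LOAD | counter=4 r=(4,0) succ=(0,0) retry=(0,1)
4 | A CAS | counter=5 r=(4,0) succ=(1,0) retry=(0,1)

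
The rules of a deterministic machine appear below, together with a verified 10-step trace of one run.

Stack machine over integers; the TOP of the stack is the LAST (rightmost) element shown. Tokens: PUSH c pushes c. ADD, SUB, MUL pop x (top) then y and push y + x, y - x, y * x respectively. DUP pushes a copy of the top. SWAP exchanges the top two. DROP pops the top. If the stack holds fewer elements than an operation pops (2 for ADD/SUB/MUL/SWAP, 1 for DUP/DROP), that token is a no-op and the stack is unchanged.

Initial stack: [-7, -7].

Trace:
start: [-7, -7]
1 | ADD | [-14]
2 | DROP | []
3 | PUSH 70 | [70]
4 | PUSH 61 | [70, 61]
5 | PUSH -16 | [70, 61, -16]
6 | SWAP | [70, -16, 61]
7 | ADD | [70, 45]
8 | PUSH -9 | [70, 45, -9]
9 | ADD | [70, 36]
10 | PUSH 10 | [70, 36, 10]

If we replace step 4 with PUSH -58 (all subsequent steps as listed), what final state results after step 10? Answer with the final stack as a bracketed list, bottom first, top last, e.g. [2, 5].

(re-executing from step 4 with the substitution; state before step 4: [70])
4 | PUSH -58 | [70, -58]
5 | PUSH -16 | [70, -58, -16]
6 | SWAP | [70, -16, -58]
7 | ADD | [70, -74]
8 | PUSH -9 | [70, -74, -9]
9 | ADD | [70, -83]
10 | PUSH 10 | [70, -83, 10]

[70, -83, 10]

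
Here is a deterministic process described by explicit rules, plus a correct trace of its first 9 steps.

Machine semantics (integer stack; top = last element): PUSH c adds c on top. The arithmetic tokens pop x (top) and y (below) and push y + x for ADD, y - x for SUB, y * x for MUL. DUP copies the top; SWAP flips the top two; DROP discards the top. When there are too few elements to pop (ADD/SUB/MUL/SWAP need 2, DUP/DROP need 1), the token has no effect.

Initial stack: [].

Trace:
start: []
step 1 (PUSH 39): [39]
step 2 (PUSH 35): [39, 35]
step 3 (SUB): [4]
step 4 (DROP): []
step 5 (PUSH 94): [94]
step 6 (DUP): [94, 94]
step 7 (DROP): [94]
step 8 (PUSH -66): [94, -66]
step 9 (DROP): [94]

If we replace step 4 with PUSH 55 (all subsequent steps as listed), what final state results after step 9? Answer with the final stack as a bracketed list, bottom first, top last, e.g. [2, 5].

(re-executing from step 4 with the substitution; state before step 4: [4])
step 4 (PUSH 55): [4, 55]
step 5 (PUSH 94): [4, 55, 94]
step 6 (DUP): [4, 55, 94, 94]
step 7 (DROP): [4, 55, 94]
step 8 (PUSH -66): [4, 55, 94, -66]
step 9 (DROP): [4, 55, 94]

[4, 55, 94]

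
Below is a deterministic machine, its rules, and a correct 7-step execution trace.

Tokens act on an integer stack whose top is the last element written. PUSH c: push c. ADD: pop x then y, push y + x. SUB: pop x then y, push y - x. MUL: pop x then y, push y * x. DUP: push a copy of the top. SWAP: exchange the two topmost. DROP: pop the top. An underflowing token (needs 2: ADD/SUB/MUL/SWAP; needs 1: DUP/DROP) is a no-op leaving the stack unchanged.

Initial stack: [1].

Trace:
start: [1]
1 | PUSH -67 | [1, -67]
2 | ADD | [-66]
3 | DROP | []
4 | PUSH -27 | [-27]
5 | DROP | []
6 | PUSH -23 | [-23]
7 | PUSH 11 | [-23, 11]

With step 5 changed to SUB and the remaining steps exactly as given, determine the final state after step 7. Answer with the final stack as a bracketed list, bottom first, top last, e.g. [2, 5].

[-27, -23, 11]

(re-executing from step 5 with the substitution; state before step 5: [-27])
5 | SUB | [-27]
6 | PUSH -23 | [-27, -23]
7 | PUSH 11 | [-27, -23, 11]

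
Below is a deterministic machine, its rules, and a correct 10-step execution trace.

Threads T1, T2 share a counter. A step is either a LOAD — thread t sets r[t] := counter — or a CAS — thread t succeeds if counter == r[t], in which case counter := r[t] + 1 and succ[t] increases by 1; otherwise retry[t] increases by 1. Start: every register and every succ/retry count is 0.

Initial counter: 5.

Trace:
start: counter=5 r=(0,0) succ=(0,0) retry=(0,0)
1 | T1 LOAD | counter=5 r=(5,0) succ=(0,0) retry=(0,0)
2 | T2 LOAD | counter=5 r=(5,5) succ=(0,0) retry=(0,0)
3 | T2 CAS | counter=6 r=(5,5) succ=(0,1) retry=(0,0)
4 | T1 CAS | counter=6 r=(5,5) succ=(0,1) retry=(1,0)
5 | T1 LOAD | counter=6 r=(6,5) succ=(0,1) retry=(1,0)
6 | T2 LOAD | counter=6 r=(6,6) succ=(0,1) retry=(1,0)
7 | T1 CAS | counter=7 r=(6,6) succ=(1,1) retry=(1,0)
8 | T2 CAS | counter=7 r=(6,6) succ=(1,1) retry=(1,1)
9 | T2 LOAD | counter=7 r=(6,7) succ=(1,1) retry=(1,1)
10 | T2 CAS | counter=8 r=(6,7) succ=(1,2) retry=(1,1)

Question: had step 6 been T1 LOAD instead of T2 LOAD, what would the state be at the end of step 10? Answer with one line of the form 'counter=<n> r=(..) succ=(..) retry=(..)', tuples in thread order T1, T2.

counter=8 r=(6,7) succ=(1,2) retry=(1,1)

(re-executing from step 6 with the substitution; state before step 6: counter=6 r=(6,5) succ=(0,1) retry=(1,0))
6 | T1 LOAD | counter=6 r=(6,5) succ=(0,1) retry=(1,0)
7 | T1 CAS | counter=7 r=(6,5) succ=(1,1) retry=(1,0)
8 | T2 CAS | counter=7 r=(6,5) succ=(1,1) retry=(1,1)
9 | T2 LOAD | counter=7 r=(6,7) succ=(1,1) retry=(1,1)
10 | T2 CAS | counter=8 r=(6,7) succ=(1,2) retry=(1,1)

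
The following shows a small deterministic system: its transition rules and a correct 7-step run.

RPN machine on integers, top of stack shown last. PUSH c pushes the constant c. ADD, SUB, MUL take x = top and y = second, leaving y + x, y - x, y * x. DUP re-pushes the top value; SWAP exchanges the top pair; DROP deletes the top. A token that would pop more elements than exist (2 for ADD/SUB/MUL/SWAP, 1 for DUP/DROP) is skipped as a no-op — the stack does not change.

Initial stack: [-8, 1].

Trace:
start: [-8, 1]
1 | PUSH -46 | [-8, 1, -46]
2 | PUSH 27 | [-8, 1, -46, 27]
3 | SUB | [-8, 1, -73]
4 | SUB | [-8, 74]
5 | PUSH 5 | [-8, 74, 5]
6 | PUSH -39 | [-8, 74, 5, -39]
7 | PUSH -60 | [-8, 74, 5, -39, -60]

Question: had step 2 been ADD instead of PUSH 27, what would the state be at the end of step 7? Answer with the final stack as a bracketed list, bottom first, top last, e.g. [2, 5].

(re-executing from step 2 with the substitution; state before step 2: [-8, 1, -46])
2 | ADD | [-8, -45]
3 | SUB | [37]
4 | SUB | [37]
5 | PUSH 5 | [37, 5]
6 | PUSH -39 | [37, 5, -39]
7 | PUSH -60 | [37, 5, -39, -60]

[37, 5, -39, -60]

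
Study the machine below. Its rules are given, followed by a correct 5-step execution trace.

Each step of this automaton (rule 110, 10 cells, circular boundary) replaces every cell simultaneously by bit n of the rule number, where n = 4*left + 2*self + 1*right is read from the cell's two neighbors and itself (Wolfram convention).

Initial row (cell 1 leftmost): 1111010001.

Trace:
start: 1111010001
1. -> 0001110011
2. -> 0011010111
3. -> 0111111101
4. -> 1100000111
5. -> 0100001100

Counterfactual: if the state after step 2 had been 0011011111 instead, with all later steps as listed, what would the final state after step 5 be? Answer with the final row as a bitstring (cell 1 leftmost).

state after step 2 := 0011011111
3. -> 0111110001
4. -> 1100010011
5. -> 0100110110

0100110110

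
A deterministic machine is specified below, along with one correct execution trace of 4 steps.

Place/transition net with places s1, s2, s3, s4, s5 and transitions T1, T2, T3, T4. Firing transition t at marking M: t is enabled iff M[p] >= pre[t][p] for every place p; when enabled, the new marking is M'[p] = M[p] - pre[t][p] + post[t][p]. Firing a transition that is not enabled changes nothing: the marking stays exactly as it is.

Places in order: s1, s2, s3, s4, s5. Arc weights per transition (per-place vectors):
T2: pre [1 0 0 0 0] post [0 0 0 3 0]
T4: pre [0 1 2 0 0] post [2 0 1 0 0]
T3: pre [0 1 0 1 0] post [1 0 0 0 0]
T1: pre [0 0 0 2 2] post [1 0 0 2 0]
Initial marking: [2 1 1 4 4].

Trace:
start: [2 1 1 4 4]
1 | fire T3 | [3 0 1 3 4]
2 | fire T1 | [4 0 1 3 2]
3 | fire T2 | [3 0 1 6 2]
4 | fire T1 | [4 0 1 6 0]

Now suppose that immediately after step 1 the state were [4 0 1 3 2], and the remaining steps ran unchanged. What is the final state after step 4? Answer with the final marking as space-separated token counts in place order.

4 0 1 6 0

state after step 1 := [4 0 1 3 2]
2 | fire T1 | [5 0 1 3 0]
3 | fire T2 | [4 0 1 6 0]
4 | fire T1 | [4 0 1 6 0]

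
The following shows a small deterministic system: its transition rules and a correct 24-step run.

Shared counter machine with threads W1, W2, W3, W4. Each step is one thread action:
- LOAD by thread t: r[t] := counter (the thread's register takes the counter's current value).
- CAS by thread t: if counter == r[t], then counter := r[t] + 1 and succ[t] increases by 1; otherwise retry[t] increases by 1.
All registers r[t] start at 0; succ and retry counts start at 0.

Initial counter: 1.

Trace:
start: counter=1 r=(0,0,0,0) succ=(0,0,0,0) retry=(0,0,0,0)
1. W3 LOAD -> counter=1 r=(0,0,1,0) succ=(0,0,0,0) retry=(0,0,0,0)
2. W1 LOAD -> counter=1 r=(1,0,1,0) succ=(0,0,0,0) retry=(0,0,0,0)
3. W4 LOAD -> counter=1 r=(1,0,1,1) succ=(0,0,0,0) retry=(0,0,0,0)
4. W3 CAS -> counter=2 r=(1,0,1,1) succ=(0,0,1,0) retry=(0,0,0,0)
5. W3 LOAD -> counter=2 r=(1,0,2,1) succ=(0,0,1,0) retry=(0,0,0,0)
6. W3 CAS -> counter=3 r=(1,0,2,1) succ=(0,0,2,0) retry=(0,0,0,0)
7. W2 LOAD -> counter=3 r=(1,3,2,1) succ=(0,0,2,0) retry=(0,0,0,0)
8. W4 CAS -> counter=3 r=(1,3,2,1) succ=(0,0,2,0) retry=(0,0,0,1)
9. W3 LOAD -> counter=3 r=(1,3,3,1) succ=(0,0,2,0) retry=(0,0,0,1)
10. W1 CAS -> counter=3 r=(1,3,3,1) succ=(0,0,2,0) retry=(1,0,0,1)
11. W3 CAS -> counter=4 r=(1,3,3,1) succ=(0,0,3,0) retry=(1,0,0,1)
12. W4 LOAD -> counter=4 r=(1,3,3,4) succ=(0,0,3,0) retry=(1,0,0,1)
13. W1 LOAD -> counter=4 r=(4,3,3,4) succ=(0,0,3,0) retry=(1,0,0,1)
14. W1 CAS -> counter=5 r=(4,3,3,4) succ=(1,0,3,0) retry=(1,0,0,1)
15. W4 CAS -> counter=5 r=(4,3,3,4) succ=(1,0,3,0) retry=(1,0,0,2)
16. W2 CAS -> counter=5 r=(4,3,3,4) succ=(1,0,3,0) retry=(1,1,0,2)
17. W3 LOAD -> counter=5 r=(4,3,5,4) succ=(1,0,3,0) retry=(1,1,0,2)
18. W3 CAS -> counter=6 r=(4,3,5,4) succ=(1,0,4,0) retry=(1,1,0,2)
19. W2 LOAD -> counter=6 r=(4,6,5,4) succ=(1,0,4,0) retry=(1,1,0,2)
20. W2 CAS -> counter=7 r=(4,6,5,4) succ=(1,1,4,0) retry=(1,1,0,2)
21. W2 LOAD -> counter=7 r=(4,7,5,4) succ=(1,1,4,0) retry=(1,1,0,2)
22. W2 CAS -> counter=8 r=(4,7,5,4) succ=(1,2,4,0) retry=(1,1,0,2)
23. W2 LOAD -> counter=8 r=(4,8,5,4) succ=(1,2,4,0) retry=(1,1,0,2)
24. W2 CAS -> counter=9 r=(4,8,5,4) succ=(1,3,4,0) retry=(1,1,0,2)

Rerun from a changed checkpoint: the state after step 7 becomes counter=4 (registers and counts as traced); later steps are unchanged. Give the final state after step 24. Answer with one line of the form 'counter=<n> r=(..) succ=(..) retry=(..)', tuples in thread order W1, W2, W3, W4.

counter=10 r=(5,9,6,5) succ=(1,3,4,0) retry=(1,1,0,2)

state after step 7 := counter=4 r=(1,3,2,1) succ=(0,0,2,0) retry=(0,0,0,0)
8. W4 CAS -> counter=4 r=(1,3,2,1) succ=(0,0,2,0) retry=(0,0,0,1)
9. W3 LOAD -> counter=4 r=(1,3,4,1) succ=(0,0,2,0) retry=(0,0,0,1)
10. W1 CAS -> counter=4 r=(1,3,4,1) succ=(0,0,2,0) retry=(1,0,0,1)
11. W3 CAS -> counter=5 r=(1,3,4,1) succ=(0,0,3,0) retry=(1,0,0,1)
12. W4 LOAD -> counter=5 r=(1,3,4,5) succ=(0,0,3,0) retry=(1,0,0,1)
13. W1 LOAD -> counter=5 r=(5,3,4,5) succ=(0,0,3,0) retry=(1,0,0,1)
14. W1 CAS -> counter=6 r=(5,3,4,5) succ=(1,0,3,0) retry=(1,0,0,1)
15. W4 CAS -> counter=6 r=(5,3,4,5) succ=(1,0,3,0) retry=(1,0,0,2)
16. W2 CAS -> counter=6 r=(5,3,4,5) succ=(1,0,3,0) retry=(1,1,0,2)
17. W3 LOAD -> counter=6 r=(5,3,6,5) succ=(1,0,3,0) retry=(1,1,0,2)
18. W3 CAS -> counter=7 r=(5,3,6,5) succ=(1,0,4,0) retry=(1,1,0,2)
19. W2 LOAD -> counter=7 r=(5,7,6,5) succ=(1,0,4,0) retry=(1,1,0,2)
20. W2 CAS -> counter=8 r=(5,7,6,5) succ=(1,1,4,0) retry=(1,1,0,2)
21. W2 LOAD -> counter=8 r=(5,8,6,5) succ=(1,1,4,0) retry=(1,1,0,2)
22. W2 CAS -> counter=9 r=(5,8,6,5) succ=(1,2,4,0) retry=(1,1,0,2)
23. W2 LOAD -> counter=9 r=(5,9,6,5) succ=(1,2,4,0) retry=(1,1,0,2)
24. W2 CAS -> counter=10 r=(5,9,6,5) succ=(1,3,4,0) retry=(1,1,0,2)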